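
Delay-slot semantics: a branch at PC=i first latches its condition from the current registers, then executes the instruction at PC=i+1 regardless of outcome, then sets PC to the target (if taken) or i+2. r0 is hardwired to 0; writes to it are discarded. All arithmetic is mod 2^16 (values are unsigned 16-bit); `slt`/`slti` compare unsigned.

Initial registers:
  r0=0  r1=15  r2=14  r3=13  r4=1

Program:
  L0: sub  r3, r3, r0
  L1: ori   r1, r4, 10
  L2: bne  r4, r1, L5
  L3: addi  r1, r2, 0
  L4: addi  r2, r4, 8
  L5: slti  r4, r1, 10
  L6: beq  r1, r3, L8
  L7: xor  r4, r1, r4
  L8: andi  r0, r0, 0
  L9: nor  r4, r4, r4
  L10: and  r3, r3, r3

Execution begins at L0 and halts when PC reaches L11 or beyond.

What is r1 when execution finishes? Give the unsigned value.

  step pc=0: sub  r3, r3, r0  regs=(0,15,14,13,1)
  step pc=1: ori   r1, r4, 10  regs=(0,11,14,13,1)
  step pc=2: bne  r4, r1, L5  cond=T  regs=(0,11,14,13,1)
  step pc=3: addi  r1, r2, 0  regs=(0,14,14,13,1)
  step pc=5: slti  r4, r1, 10  regs=(0,14,14,13,0)
  step pc=6: beq  r1, r3, L8  cond=F  regs=(0,14,14,13,0)
  step pc=7: xor  r4, r1, r4  regs=(0,14,14,13,14)
  step pc=8: andi  r0, r0, 0  regs=(0,14,14,13,14)
  step pc=9: nor  r4, r4, r4  regs=(0,14,14,13,65521)
  step pc=10: and  r3, r3, r3  regs=(0,14,14,13,65521)

14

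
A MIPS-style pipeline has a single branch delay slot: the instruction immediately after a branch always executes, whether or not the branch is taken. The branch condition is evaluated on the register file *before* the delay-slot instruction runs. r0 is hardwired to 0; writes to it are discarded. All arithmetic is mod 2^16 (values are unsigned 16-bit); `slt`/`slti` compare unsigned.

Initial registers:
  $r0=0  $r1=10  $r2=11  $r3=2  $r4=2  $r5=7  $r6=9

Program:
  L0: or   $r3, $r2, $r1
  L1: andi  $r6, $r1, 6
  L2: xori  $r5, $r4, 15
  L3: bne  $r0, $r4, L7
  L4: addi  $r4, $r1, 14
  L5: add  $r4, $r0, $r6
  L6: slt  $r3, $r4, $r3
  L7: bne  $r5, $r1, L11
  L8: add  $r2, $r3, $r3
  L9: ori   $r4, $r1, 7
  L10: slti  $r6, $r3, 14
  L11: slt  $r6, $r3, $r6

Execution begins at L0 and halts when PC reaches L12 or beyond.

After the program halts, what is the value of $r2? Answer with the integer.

PC=0  or   $r3, $r2, $r1     | $r0=0 $r1=10 $r2=11 $r3=11 $r4=2 $r5=7 $r6=9
PC=1  andi  $r6, $r1, 6      | $r0=0 $r1=10 $r2=11 $r3=11 $r4=2 $r5=7 $r6=2
PC=2  xori  $r5, $r4, 15     | $r0=0 $r1=10 $r2=11 $r3=11 $r4=2 $r5=13 $r6=2
PC=3  bne  $r0, $r4, L7      | $r0=0 $r1=10 $r2=11 $r3=11 $r4=2 $r5=13 $r6=2  [TAKEN]
PC=4  addi  $r4, $r1, 14     | $r0=0 $r1=10 $r2=11 $r3=11 $r4=24 $r5=13 $r6=2
PC=7  bne  $r5, $r1, L11     | $r0=0 $r1=10 $r2=11 $r3=11 $r4=24 $r5=13 $r6=2  [TAKEN]
PC=8  add  $r2, $r3, $r3     | $r0=0 $r1=10 $r2=22 $r3=11 $r4=24 $r5=13 $r6=2
PC=11 slt  $r6, $r3, $r6     | $r0=0 $r1=10 $r2=22 $r3=11 $r4=24 $r5=13 $r6=0

22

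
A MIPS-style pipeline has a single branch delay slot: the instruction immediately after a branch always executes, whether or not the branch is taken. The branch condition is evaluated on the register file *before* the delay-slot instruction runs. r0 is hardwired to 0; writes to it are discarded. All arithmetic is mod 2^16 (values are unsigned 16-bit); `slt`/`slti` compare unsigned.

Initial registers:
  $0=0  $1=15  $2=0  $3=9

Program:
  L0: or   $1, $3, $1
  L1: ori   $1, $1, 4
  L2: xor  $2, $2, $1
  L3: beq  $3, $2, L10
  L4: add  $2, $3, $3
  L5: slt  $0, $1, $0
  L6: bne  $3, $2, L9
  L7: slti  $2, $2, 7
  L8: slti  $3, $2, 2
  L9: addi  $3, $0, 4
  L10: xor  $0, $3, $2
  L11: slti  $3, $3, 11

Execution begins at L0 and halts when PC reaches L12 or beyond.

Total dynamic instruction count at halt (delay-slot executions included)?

11

#0 or   $1, $3, $1 ; 0/15/0/9
#1 ori   $1, $1, 4 ; 0/15/0/9
#2 xor  $2, $2, $1 ; 0/15/15/9
#3 beq  $3, $2, L10 ; 0/15/15/9 ; →fallthru
#4 add  $2, $3, $3 ; 0/15/18/9
#5 slt  $0, $1, $0 ; 0/15/18/9
#6 bne  $3, $2, L9 ; 0/15/18/9 ; →target
#7 slti  $2, $2, 7 ; 0/15/0/9
#9 addi  $3, $0, 4 ; 0/15/0/4
#10 xor  $0, $3, $2 ; 0/15/0/4
#11 slti  $3, $3, 11 ; 0/15/0/1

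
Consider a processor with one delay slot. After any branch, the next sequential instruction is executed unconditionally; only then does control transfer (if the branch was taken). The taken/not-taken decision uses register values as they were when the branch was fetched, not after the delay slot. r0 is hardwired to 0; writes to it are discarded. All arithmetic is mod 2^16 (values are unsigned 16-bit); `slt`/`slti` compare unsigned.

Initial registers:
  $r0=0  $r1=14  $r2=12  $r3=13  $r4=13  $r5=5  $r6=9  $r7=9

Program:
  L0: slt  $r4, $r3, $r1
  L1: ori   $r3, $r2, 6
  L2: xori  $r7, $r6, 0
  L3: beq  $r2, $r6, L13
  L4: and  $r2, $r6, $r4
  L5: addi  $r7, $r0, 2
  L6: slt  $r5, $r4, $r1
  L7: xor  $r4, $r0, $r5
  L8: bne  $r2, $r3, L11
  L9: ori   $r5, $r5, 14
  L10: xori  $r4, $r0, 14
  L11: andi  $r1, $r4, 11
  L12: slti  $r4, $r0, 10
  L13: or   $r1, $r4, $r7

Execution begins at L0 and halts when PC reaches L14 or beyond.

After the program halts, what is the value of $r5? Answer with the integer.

15

  step pc=0: slt  $r4, $r3, $r1  regs=(0,14,12,13,1,5,9,9)
  step pc=1: ori   $r3, $r2, 6  regs=(0,14,12,14,1,5,9,9)
  step pc=2: xori  $r7, $r6, 0  regs=(0,14,12,14,1,5,9,9)
  step pc=3: beq  $r2, $r6, L13  cond=F  regs=(0,14,12,14,1,5,9,9)
  step pc=4: and  $r2, $r6, $r4  regs=(0,14,1,14,1,5,9,9)
  step pc=5: addi  $r7, $r0, 2  regs=(0,14,1,14,1,5,9,2)
  step pc=6: slt  $r5, $r4, $r1  regs=(0,14,1,14,1,1,9,2)
  step pc=7: xor  $r4, $r0, $r5  regs=(0,14,1,14,1,1,9,2)
  step pc=8: bne  $r2, $r3, L11  cond=T  regs=(0,14,1,14,1,1,9,2)
  step pc=9: ori   $r5, $r5, 14  regs=(0,14,1,14,1,15,9,2)
  step pc=11: andi  $r1, $r4, 11  regs=(0,1,1,14,1,15,9,2)
  step pc=12: slti  $r4, $r0, 10  regs=(0,1,1,14,1,15,9,2)
  step pc=13: or   $r1, $r4, $r7  regs=(0,3,1,14,1,15,9,2)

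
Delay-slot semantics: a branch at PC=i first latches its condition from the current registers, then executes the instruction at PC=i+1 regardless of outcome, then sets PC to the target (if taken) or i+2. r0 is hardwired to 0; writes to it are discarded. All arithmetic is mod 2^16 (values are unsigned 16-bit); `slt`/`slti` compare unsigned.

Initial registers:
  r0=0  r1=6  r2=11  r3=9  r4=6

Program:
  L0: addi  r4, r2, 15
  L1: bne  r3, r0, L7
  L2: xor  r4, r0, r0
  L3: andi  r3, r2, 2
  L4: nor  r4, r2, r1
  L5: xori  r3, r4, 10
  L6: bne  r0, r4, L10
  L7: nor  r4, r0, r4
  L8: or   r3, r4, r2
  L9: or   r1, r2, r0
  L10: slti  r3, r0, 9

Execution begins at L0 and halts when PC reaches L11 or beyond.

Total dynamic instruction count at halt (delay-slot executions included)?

7

  step pc=0: addi  r4, r2, 15  regs=(0,6,11,9,26)
  step pc=1: bne  r3, r0, L7  cond=T  regs=(0,6,11,9,26)
  step pc=2: xor  r4, r0, r0  regs=(0,6,11,9,0)
  step pc=7: nor  r4, r0, r4  regs=(0,6,11,9,65535)
  step pc=8: or   r3, r4, r2  regs=(0,6,11,65535,65535)
  step pc=9: or   r1, r2, r0  regs=(0,11,11,65535,65535)
  step pc=10: slti  r3, r0, 9  regs=(0,11,11,1,65535)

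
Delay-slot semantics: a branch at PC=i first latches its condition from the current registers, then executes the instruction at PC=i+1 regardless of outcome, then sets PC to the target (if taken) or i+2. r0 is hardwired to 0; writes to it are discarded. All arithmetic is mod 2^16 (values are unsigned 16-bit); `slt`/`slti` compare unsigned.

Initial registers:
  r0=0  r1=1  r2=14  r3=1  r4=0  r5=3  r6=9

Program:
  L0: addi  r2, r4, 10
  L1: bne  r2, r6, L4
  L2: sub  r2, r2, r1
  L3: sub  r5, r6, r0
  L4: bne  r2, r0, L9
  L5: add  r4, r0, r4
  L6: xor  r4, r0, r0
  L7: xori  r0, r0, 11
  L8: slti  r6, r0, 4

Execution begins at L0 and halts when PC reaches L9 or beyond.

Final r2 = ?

9

#0 addi  r2, r4, 10 ; 0/1/10/1/0/3/9
#1 bne  r2, r6, L4 ; 0/1/10/1/0/3/9 ; →target
#2 sub  r2, r2, r1 ; 0/1/9/1/0/3/9
#4 bne  r2, r0, L9 ; 0/1/9/1/0/3/9 ; →target
#5 add  r4, r0, r4 ; 0/1/9/1/0/3/9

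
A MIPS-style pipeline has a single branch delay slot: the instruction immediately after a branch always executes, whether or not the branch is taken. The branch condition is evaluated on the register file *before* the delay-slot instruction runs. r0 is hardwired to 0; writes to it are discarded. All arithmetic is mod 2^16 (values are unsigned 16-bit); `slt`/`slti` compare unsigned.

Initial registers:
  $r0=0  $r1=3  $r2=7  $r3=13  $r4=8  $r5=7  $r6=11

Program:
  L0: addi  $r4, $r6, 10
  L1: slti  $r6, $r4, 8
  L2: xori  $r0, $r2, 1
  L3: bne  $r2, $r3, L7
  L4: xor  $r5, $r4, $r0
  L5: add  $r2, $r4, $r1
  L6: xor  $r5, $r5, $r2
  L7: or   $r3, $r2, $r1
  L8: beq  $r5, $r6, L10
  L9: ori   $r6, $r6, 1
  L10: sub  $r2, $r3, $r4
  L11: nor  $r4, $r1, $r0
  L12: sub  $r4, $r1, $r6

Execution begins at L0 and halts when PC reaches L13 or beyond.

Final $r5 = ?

[0] addi  $r4, $r6, 10  →  {$r0:0, $r1:3, $r2:7, $r3:13, $r4:21, $r5:7, $r6:11}
[1] slti  $r6, $r4, 8  →  {$r0:0, $r1:3, $r2:7, $r3:13, $r4:21, $r5:7, $r6:0}
[2] xori  $r0, $r2, 1  →  {$r0:0, $r1:3, $r2:7, $r3:13, $r4:21, $r5:7, $r6:0}
[3] bne  $r2, $r3, L7  →  {$r0:0, $r1:3, $r2:7, $r3:13, $r4:21, $r5:7, $r6:0}  ⟨branch taken⟩
[4] xor  $r5, $r4, $r0  →  {$r0:0, $r1:3, $r2:7, $r3:13, $r4:21, $r5:21, $r6:0}
[7] or   $r3, $r2, $r1  →  {$r0:0, $r1:3, $r2:7, $r3:7, $r4:21, $r5:21, $r6:0}
[8] beq  $r5, $r6, L10  →  {$r0:0, $r1:3, $r2:7, $r3:7, $r4:21, $r5:21, $r6:0}  ⟨branch fallthrough⟩
[9] ori   $r6, $r6, 1  →  {$r0:0, $r1:3, $r2:7, $r3:7, $r4:21, $r5:21, $r6:1}
[10] sub  $r2, $r3, $r4  →  {$r0:0, $r1:3, $r2:65522, $r3:7, $r4:21, $r5:21, $r6:1}
[11] nor  $r4, $r1, $r0  →  {$r0:0, $r1:3, $r2:65522, $r3:7, $r4:65532, $r5:21, $r6:1}
[12] sub  $r4, $r1, $r6  →  {$r0:0, $r1:3, $r2:65522, $r3:7, $r4:2, $r5:21, $r6:1}

21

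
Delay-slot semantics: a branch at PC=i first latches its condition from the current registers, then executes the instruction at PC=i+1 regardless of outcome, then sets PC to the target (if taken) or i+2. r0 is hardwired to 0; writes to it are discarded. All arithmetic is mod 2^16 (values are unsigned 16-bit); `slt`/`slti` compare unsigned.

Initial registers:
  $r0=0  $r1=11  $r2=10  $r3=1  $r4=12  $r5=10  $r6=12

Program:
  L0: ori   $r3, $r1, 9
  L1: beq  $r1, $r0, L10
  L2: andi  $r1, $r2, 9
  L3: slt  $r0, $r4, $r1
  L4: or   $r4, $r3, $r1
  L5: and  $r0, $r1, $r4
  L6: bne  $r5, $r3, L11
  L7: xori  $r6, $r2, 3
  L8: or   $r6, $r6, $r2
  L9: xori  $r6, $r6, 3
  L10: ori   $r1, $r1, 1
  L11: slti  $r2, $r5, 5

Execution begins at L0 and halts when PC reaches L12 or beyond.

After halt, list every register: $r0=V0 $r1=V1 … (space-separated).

PC=0  ori   $r3, $r1, 9      | $r0=0 $r1=11 $r2=10 $r3=11 $r4=12 $r5=10 $r6=12
PC=1  beq  $r1, $r0, L10     | $r0=0 $r1=11 $r2=10 $r3=11 $r4=12 $r5=10 $r6=12  [not taken]
PC=2  andi  $r1, $r2, 9      | $r0=0 $r1=8 $r2=10 $r3=11 $r4=12 $r5=10 $r6=12
PC=3  slt  $r0, $r4, $r1     | $r0=0 $r1=8 $r2=10 $r3=11 $r4=12 $r5=10 $r6=12
PC=4  or   $r4, $r3, $r1     | $r0=0 $r1=8 $r2=10 $r3=11 $r4=11 $r5=10 $r6=12
PC=5  and  $r0, $r1, $r4     | $r0=0 $r1=8 $r2=10 $r3=11 $r4=11 $r5=10 $r6=12
PC=6  bne  $r5, $r3, L11     | $r0=0 $r1=8 $r2=10 $r3=11 $r4=11 $r5=10 $r6=12  [TAKEN]
PC=7  xori  $r6, $r2, 3      | $r0=0 $r1=8 $r2=10 $r3=11 $r4=11 $r5=10 $r6=9
PC=11 slti  $r2, $r5, 5      | $r0=0 $r1=8 $r2=0 $r3=11 $r4=11 $r5=10 $r6=9

$r0=0 $r1=8 $r2=0 $r3=11 $r4=11 $r5=10 $r6=9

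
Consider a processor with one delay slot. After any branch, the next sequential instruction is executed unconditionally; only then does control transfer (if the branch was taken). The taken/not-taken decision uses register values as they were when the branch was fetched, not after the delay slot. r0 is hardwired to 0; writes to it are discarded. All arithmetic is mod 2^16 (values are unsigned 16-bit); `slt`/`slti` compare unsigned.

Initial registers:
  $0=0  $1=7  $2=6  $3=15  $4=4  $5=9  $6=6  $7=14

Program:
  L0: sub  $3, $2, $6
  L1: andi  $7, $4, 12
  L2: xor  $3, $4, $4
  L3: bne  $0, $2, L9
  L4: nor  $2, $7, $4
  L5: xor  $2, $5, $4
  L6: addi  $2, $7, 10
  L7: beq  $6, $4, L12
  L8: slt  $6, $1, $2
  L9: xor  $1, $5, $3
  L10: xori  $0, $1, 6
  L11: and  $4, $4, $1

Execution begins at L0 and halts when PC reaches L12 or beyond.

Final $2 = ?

65531

  step pc=0: sub  $3, $2, $6  regs=(0,7,6,0,4,9,6,14)
  step pc=1: andi  $7, $4, 12  regs=(0,7,6,0,4,9,6,4)
  step pc=2: xor  $3, $4, $4  regs=(0,7,6,0,4,9,6,4)
  step pc=3: bne  $0, $2, L9  cond=T  regs=(0,7,6,0,4,9,6,4)
  step pc=4: nor  $2, $7, $4  regs=(0,7,65531,0,4,9,6,4)
  step pc=9: xor  $1, $5, $3  regs=(0,9,65531,0,4,9,6,4)
  step pc=10: xori  $0, $1, 6  regs=(0,9,65531,0,4,9,6,4)
  step pc=11: and  $4, $4, $1  regs=(0,9,65531,0,0,9,6,4)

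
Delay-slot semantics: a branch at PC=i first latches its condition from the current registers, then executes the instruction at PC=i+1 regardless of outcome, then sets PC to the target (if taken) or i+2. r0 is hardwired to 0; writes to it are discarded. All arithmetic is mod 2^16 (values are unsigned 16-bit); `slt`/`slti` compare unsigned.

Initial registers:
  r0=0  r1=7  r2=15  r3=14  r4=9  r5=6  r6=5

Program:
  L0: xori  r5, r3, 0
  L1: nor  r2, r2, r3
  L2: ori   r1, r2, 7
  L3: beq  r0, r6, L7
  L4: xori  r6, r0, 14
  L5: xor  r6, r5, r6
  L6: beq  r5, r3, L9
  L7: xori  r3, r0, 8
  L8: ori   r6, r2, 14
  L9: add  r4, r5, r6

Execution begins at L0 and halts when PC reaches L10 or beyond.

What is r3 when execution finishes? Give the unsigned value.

[0] xori  r5, r3, 0  →  {r0:0, r1:7, r2:15, r3:14, r4:9, r5:14, r6:5}
[1] nor  r2, r2, r3  →  {r0:0, r1:7, r2:65520, r3:14, r4:9, r5:14, r6:5}
[2] ori   r1, r2, 7  →  {r0:0, r1:65527, r2:65520, r3:14, r4:9, r5:14, r6:5}
[3] beq  r0, r6, L7  →  {r0:0, r1:65527, r2:65520, r3:14, r4:9, r5:14, r6:5}  ⟨branch fallthrough⟩
[4] xori  r6, r0, 14  →  {r0:0, r1:65527, r2:65520, r3:14, r4:9, r5:14, r6:14}
[5] xor  r6, r5, r6  →  {r0:0, r1:65527, r2:65520, r3:14, r4:9, r5:14, r6:0}
[6] beq  r5, r3, L9  →  {r0:0, r1:65527, r2:65520, r3:14, r4:9, r5:14, r6:0}  ⟨branch taken⟩
[7] xori  r3, r0, 8  →  {r0:0, r1:65527, r2:65520, r3:8, r4:9, r5:14, r6:0}
[9] add  r4, r5, r6  →  {r0:0, r1:65527, r2:65520, r3:8, r4:14, r5:14, r6:0}

8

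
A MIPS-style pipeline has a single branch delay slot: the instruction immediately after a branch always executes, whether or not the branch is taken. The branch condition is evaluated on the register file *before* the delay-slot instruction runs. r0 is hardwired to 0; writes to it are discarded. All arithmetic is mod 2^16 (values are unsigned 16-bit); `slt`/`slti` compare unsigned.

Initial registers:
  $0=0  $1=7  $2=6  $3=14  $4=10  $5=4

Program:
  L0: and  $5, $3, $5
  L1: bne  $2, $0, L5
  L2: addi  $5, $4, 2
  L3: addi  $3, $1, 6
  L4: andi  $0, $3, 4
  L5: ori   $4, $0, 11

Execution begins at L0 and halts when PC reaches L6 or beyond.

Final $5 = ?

#0 and  $5, $3, $5 ; 0/7/6/14/10/4
#1 bne  $2, $0, L5 ; 0/7/6/14/10/4 ; →target
#2 addi  $5, $4, 2 ; 0/7/6/14/10/12
#5 ori   $4, $0, 11 ; 0/7/6/14/11/12

12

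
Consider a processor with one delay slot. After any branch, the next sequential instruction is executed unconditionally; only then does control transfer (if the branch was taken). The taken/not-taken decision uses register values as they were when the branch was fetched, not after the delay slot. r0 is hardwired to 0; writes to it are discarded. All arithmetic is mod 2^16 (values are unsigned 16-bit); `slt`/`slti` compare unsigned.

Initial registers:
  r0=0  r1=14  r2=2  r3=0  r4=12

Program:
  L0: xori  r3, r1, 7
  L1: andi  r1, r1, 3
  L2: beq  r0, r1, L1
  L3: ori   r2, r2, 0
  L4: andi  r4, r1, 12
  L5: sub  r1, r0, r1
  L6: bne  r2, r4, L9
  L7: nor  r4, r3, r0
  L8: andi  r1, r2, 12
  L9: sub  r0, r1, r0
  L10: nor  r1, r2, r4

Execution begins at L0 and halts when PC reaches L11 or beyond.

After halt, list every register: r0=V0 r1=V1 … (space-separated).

PC=0  xori  r3, r1, 7        | r0=0 r1=14 r2=2 r3=9 r4=12
PC=1  andi  r1, r1, 3        | r0=0 r1=2 r2=2 r3=9 r4=12
PC=2  beq  r0, r1, L1        | r0=0 r1=2 r2=2 r3=9 r4=12  [not taken]
PC=3  ori   r2, r2, 0        | r0=0 r1=2 r2=2 r3=9 r4=12
PC=4  andi  r4, r1, 12       | r0=0 r1=2 r2=2 r3=9 r4=0
PC=5  sub  r1, r0, r1        | r0=0 r1=65534 r2=2 r3=9 r4=0
PC=6  bne  r2, r4, L9        | r0=0 r1=65534 r2=2 r3=9 r4=0  [TAKEN]
PC=7  nor  r4, r3, r0        | r0=0 r1=65534 r2=2 r3=9 r4=65526
PC=9  sub  r0, r1, r0        | r0=0 r1=65534 r2=2 r3=9 r4=65526
PC=10 nor  r1, r2, r4        | r0=0 r1=9 r2=2 r3=9 r4=65526

r0=0 r1=9 r2=2 r3=9 r4=65526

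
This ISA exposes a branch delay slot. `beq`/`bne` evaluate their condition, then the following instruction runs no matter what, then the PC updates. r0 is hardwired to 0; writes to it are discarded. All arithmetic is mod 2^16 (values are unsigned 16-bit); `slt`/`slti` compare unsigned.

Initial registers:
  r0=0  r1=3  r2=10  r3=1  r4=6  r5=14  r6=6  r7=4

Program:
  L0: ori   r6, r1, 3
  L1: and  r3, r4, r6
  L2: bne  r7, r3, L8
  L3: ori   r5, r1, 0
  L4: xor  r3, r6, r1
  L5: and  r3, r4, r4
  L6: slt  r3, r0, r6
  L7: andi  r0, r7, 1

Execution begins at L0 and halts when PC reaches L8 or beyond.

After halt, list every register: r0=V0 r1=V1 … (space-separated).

  step pc=0: ori   r6, r1, 3  regs=(0,3,10,1,6,14,3,4)
  step pc=1: and  r3, r4, r6  regs=(0,3,10,2,6,14,3,4)
  step pc=2: bne  r7, r3, L8  cond=T  regs=(0,3,10,2,6,14,3,4)
  step pc=3: ori   r5, r1, 0  regs=(0,3,10,2,6,3,3,4)

r0=0 r1=3 r2=10 r3=2 r4=6 r5=3 r6=3 r7=4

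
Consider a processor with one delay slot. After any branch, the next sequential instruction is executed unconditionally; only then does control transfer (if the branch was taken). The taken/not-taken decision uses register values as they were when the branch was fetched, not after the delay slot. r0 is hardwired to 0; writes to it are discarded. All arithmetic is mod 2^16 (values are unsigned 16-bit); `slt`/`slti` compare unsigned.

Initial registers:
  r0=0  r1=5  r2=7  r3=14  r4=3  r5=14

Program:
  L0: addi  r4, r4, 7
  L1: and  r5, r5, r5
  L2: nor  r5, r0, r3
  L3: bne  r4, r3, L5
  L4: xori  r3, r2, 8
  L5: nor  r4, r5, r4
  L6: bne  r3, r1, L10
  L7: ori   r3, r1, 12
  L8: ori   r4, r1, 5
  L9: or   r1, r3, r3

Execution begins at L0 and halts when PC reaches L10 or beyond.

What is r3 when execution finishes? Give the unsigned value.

#0 addi  r4, r4, 7 ; 0/5/7/14/10/14
#1 and  r5, r5, r5 ; 0/5/7/14/10/14
#2 nor  r5, r0, r3 ; 0/5/7/14/10/65521
#3 bne  r4, r3, L5 ; 0/5/7/14/10/65521 ; →target
#4 xori  r3, r2, 8 ; 0/5/7/15/10/65521
#5 nor  r4, r5, r4 ; 0/5/7/15/4/65521
#6 bne  r3, r1, L10 ; 0/5/7/15/4/65521 ; →target
#7 ori   r3, r1, 12 ; 0/5/7/13/4/65521

13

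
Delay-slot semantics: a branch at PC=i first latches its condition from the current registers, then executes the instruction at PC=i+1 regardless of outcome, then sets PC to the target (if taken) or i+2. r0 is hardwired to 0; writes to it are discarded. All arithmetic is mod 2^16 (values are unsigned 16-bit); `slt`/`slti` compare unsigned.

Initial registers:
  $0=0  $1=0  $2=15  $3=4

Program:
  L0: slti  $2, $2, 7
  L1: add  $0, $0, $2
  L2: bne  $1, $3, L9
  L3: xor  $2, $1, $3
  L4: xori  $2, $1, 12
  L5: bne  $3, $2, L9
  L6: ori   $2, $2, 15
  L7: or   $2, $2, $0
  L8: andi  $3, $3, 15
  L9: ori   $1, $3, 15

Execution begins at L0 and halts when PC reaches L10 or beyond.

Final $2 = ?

4

#0 slti  $2, $2, 7 ; 0/0/0/4
#1 add  $0, $0, $2 ; 0/0/0/4
#2 bne  $1, $3, L9 ; 0/0/0/4 ; →target
#3 xor  $2, $1, $3 ; 0/0/4/4
#9 ori   $1, $3, 15 ; 0/15/4/4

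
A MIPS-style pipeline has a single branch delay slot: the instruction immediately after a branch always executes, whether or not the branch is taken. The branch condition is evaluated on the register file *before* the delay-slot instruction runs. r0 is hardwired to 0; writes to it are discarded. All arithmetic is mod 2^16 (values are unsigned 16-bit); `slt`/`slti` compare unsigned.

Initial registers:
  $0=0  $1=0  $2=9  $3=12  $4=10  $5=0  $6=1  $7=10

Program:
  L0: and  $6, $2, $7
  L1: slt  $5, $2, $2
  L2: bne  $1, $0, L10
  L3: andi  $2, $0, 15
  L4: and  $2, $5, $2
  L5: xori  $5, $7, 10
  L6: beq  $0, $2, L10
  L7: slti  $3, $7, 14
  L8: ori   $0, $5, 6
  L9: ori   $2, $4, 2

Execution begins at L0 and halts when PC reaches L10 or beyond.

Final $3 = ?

PC=0  and  $6, $2, $7        | $0=0 $1=0 $2=9 $3=12 $4=10 $5=0 $6=8 $7=10
PC=1  slt  $5, $2, $2        | $0=0 $1=0 $2=9 $3=12 $4=10 $5=0 $6=8 $7=10
PC=2  bne  $1, $0, L10       | $0=0 $1=0 $2=9 $3=12 $4=10 $5=0 $6=8 $7=10  [not taken]
PC=3  andi  $2, $0, 15       | $0=0 $1=0 $2=0 $3=12 $4=10 $5=0 $6=8 $7=10
PC=4  and  $2, $5, $2        | $0=0 $1=0 $2=0 $3=12 $4=10 $5=0 $6=8 $7=10
PC=5  xori  $5, $7, 10       | $0=0 $1=0 $2=0 $3=12 $4=10 $5=0 $6=8 $7=10
PC=6  beq  $0, $2, L10       | $0=0 $1=0 $2=0 $3=12 $4=10 $5=0 $6=8 $7=10  [TAKEN]
PC=7  slti  $3, $7, 14       | $0=0 $1=0 $2=0 $3=1 $4=10 $5=0 $6=8 $7=10

1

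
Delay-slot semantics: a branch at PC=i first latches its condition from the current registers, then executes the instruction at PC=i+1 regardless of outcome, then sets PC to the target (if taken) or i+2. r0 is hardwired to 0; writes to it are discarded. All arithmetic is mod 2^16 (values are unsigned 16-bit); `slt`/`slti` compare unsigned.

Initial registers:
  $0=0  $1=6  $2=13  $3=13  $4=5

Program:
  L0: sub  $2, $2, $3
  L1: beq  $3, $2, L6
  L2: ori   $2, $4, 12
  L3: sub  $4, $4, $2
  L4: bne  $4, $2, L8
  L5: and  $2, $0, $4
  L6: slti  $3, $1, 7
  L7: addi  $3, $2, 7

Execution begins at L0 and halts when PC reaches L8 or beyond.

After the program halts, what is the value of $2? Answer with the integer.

#0 sub  $2, $2, $3 ; 0/6/0/13/5
#1 beq  $3, $2, L6 ; 0/6/0/13/5 ; →fallthru
#2 ori   $2, $4, 12 ; 0/6/13/13/5
#3 sub  $4, $4, $2 ; 0/6/13/13/65528
#4 bne  $4, $2, L8 ; 0/6/13/13/65528 ; →target
#5 and  $2, $0, $4 ; 0/6/0/13/65528

0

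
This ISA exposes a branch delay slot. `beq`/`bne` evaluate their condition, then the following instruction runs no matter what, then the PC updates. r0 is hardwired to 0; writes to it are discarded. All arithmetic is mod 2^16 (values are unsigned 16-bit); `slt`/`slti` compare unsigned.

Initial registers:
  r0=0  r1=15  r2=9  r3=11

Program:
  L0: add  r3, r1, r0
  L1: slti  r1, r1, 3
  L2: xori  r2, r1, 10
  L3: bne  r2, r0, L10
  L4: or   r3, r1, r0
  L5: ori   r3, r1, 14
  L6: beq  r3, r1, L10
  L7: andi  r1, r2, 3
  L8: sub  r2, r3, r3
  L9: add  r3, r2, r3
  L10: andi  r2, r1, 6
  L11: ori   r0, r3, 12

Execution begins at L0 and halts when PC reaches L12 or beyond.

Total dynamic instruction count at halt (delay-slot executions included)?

  step pc=0: add  r3, r1, r0  regs=(0,15,9,15)
  step pc=1: slti  r1, r1, 3  regs=(0,0,9,15)
  step pc=2: xori  r2, r1, 10  regs=(0,0,10,15)
  step pc=3: bne  r2, r0, L10  cond=T  regs=(0,0,10,15)
  step pc=4: or   r3, r1, r0  regs=(0,0,10,0)
  step pc=10: andi  r2, r1, 6  regs=(0,0,0,0)
  step pc=11: ori   r0, r3, 12  regs=(0,0,0,0)

7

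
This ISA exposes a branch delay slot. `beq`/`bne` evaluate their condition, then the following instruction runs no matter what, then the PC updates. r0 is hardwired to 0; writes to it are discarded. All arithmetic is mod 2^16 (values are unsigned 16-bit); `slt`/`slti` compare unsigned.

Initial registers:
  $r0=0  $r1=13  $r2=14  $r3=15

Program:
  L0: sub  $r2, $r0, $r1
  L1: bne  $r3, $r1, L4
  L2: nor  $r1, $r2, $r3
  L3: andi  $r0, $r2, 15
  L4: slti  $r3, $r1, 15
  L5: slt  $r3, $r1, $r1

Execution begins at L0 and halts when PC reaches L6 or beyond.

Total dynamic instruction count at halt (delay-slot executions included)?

[0] sub  $r2, $r0, $r1  →  {$r0:0, $r1:13, $r2:65523, $r3:15}
[1] bne  $r3, $r1, L4  →  {$r0:0, $r1:13, $r2:65523, $r3:15}  ⟨branch taken⟩
[2] nor  $r1, $r2, $r3  →  {$r0:0, $r1:0, $r2:65523, $r3:15}
[4] slti  $r3, $r1, 15  →  {$r0:0, $r1:0, $r2:65523, $r3:1}
[5] slt  $r3, $r1, $r1  →  {$r0:0, $r1:0, $r2:65523, $r3:0}

5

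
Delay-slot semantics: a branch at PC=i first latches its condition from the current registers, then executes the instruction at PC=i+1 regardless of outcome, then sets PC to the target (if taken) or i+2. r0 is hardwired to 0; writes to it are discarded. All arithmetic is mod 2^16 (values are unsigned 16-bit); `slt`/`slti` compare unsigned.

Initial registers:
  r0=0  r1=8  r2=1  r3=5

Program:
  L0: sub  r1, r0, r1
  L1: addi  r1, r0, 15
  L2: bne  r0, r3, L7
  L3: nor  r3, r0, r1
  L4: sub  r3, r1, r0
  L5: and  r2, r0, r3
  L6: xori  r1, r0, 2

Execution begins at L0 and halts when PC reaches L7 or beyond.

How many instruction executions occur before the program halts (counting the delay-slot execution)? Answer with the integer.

PC=0  sub  r1, r0, r1        | r0=0 r1=65528 r2=1 r3=5
PC=1  addi  r1, r0, 15       | r0=0 r1=15 r2=1 r3=5
PC=2  bne  r0, r3, L7        | r0=0 r1=15 r2=1 r3=5  [TAKEN]
PC=3  nor  r3, r0, r1        | r0=0 r1=15 r2=1 r3=65520

4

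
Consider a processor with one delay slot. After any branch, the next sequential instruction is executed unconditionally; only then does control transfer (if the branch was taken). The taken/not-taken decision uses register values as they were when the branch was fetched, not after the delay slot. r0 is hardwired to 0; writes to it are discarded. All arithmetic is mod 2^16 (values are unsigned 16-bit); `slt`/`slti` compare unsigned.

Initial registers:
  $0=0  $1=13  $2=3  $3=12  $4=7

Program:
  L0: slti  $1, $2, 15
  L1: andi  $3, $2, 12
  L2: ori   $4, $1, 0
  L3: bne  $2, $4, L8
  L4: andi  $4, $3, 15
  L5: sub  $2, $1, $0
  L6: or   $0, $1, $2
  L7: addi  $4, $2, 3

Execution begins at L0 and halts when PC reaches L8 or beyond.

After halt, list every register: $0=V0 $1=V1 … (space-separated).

$0=0 $1=1 $2=3 $3=0 $4=0

PC=0  slti  $1, $2, 15       | $0=0 $1=1 $2=3 $3=12 $4=7
PC=1  andi  $3, $2, 12       | $0=0 $1=1 $2=3 $3=0 $4=7
PC=2  ori   $4, $1, 0        | $0=0 $1=1 $2=3 $3=0 $4=1
PC=3  bne  $2, $4, L8        | $0=0 $1=1 $2=3 $3=0 $4=1  [TAKEN]
PC=4  andi  $4, $3, 15       | $0=0 $1=1 $2=3 $3=0 $4=0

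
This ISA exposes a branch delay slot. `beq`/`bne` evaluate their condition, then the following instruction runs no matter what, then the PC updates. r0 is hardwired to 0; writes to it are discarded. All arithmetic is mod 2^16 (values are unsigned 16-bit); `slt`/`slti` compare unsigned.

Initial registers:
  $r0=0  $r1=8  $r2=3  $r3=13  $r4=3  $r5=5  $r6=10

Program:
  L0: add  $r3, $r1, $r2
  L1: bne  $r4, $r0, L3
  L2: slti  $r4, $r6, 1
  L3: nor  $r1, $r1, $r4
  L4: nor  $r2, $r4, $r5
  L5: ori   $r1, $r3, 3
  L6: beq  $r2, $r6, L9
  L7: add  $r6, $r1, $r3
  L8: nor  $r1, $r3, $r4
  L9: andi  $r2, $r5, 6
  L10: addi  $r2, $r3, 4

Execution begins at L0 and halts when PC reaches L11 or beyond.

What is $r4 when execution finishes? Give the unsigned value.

PC=0  add  $r3, $r1, $r2     | $r0=0 $r1=8 $r2=3 $r3=11 $r4=3 $r5=5 $r6=10
PC=1  bne  $r4, $r0, L3      | $r0=0 $r1=8 $r2=3 $r3=11 $r4=3 $r5=5 $r6=10  [TAKEN]
PC=2  slti  $r4, $r6, 1      | $r0=0 $r1=8 $r2=3 $r3=11 $r4=0 $r5=5 $r6=10
PC=3  nor  $r1, $r1, $r4     | $r0=0 $r1=65527 $r2=3 $r3=11 $r4=0 $r5=5 $r6=10
PC=4  nor  $r2, $r4, $r5     | $r0=0 $r1=65527 $r2=65530 $r3=11 $r4=0 $r5=5 $r6=10
PC=5  ori   $r1, $r3, 3      | $r0=0 $r1=11 $r2=65530 $r3=11 $r4=0 $r5=5 $r6=10
PC=6  beq  $r2, $r6, L9      | $r0=0 $r1=11 $r2=65530 $r3=11 $r4=0 $r5=5 $r6=10  [not taken]
PC=7  add  $r6, $r1, $r3     | $r0=0 $r1=11 $r2=65530 $r3=11 $r4=0 $r5=5 $r6=22
PC=8  nor  $r1, $r3, $r4     | $r0=0 $r1=65524 $r2=65530 $r3=11 $r4=0 $r5=5 $r6=22
PC=9  andi  $r2, $r5, 6      | $r0=0 $r1=65524 $r2=4 $r3=11 $r4=0 $r5=5 $r6=22
PC=10 addi  $r2, $r3, 4      | $r0=0 $r1=65524 $r2=15 $r3=11 $r4=0 $r5=5 $r6=22

0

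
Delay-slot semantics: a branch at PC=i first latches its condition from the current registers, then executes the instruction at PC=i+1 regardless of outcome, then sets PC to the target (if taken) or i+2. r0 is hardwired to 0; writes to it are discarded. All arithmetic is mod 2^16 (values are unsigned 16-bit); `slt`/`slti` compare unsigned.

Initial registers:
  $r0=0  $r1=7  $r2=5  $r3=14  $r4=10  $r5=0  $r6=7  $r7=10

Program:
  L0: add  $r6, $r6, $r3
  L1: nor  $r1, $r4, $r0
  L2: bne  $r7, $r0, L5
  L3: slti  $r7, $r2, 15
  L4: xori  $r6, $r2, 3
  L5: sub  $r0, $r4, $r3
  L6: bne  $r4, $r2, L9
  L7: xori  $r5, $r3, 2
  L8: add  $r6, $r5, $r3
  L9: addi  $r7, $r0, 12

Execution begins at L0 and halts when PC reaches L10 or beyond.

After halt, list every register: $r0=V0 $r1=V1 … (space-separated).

  step pc=0: add  $r6, $r6, $r3  regs=(0,7,5,14,10,0,21,10)
  step pc=1: nor  $r1, $r4, $r0  regs=(0,65525,5,14,10,0,21,10)
  step pc=2: bne  $r7, $r0, L5  cond=T  regs=(0,65525,5,14,10,0,21,10)
  step pc=3: slti  $r7, $r2, 15  regs=(0,65525,5,14,10,0,21,1)
  step pc=5: sub  $r0, $r4, $r3  regs=(0,65525,5,14,10,0,21,1)
  step pc=6: bne  $r4, $r2, L9  cond=T  regs=(0,65525,5,14,10,0,21,1)
  step pc=7: xori  $r5, $r3, 2  regs=(0,65525,5,14,10,12,21,1)
  step pc=9: addi  $r7, $r0, 12  regs=(0,65525,5,14,10,12,21,12)

$r0=0 $r1=65525 $r2=5 $r3=14 $r4=10 $r5=12 $r6=21 $r7=12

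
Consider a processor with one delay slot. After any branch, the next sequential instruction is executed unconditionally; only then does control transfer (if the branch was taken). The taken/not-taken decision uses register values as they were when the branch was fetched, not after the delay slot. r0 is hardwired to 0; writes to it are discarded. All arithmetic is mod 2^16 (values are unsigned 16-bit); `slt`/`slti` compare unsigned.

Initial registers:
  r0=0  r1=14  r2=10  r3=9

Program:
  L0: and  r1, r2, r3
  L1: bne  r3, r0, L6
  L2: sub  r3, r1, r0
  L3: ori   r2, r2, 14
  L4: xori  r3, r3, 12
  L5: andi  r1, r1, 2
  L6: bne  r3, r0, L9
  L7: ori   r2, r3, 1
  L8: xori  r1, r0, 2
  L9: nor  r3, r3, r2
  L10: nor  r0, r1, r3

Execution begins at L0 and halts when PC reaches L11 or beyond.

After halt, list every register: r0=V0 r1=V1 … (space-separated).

PC=0  and  r1, r2, r3        | r0=0 r1=8 r2=10 r3=9
PC=1  bne  r3, r0, L6        | r0=0 r1=8 r2=10 r3=9  [TAKEN]
PC=2  sub  r3, r1, r0        | r0=0 r1=8 r2=10 r3=8
PC=6  bne  r3, r0, L9        | r0=0 r1=8 r2=10 r3=8  [TAKEN]
PC=7  ori   r2, r3, 1        | r0=0 r1=8 r2=9 r3=8
PC=9  nor  r3, r3, r2        | r0=0 r1=8 r2=9 r3=65526
PC=10 nor  r0, r1, r3        | r0=0 r1=8 r2=9 r3=65526

r0=0 r1=8 r2=9 r3=65526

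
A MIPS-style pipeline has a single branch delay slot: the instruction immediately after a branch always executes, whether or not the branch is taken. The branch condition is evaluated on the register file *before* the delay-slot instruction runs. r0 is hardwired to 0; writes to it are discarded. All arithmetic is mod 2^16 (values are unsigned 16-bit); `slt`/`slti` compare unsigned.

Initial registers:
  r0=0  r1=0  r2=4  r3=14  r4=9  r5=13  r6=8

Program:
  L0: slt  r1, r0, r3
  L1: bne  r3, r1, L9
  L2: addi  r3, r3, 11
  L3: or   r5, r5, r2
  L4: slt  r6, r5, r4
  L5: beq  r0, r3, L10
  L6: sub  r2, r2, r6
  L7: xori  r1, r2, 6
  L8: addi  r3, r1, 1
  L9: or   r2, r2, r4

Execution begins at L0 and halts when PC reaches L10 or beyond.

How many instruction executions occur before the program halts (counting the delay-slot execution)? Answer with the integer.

[0] slt  r1, r0, r3  →  {r0:0, r1:1, r2:4, r3:14, r4:9, r5:13, r6:8}
[1] bne  r3, r1, L9  →  {r0:0, r1:1, r2:4, r3:14, r4:9, r5:13, r6:8}  ⟨branch taken⟩
[2] addi  r3, r3, 11  →  {r0:0, r1:1, r2:4, r3:25, r4:9, r5:13, r6:8}
[9] or   r2, r2, r4  →  {r0:0, r1:1, r2:13, r3:25, r4:9, r5:13, r6:8}

4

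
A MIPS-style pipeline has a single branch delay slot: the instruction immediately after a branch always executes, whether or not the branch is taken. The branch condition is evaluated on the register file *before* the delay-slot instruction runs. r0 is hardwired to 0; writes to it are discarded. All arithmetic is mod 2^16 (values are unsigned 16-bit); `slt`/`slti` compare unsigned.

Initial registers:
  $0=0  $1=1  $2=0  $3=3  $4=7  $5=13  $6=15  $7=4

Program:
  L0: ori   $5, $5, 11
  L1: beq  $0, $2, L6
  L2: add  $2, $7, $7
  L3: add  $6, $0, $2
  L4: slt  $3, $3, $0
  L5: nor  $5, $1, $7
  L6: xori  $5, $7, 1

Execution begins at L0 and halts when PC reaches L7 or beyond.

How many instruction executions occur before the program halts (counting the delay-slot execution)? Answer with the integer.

  step pc=0: ori   $5, $5, 11  regs=(0,1,0,3,7,15,15,4)
  step pc=1: beq  $0, $2, L6  cond=T  regs=(0,1,0,3,7,15,15,4)
  step pc=2: add  $2, $7, $7  regs=(0,1,8,3,7,15,15,4)
  step pc=6: xori  $5, $7, 1  regs=(0,1,8,3,7,5,15,4)

4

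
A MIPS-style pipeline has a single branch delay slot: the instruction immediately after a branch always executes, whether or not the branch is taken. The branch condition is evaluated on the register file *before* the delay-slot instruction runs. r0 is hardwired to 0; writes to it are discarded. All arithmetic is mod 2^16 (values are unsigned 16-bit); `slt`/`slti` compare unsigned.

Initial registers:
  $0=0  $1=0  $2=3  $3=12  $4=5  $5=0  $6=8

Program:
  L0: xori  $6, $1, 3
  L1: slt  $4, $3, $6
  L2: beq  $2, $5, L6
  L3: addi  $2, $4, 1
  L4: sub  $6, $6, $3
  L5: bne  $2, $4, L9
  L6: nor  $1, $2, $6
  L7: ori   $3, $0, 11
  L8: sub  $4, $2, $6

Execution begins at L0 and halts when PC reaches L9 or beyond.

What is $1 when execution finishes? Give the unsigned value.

  step pc=0: xori  $6, $1, 3  regs=(0,0,3,12,5,0,3)
  step pc=1: slt  $4, $3, $6  regs=(0,0,3,12,0,0,3)
  step pc=2: beq  $2, $5, L6  cond=F  regs=(0,0,3,12,0,0,3)
  step pc=3: addi  $2, $4, 1  regs=(0,0,1,12,0,0,3)
  step pc=4: sub  $6, $6, $3  regs=(0,0,1,12,0,0,65527)
  step pc=5: bne  $2, $4, L9  cond=T  regs=(0,0,1,12,0,0,65527)
  step pc=6: nor  $1, $2, $6  regs=(0,8,1,12,0,0,65527)

8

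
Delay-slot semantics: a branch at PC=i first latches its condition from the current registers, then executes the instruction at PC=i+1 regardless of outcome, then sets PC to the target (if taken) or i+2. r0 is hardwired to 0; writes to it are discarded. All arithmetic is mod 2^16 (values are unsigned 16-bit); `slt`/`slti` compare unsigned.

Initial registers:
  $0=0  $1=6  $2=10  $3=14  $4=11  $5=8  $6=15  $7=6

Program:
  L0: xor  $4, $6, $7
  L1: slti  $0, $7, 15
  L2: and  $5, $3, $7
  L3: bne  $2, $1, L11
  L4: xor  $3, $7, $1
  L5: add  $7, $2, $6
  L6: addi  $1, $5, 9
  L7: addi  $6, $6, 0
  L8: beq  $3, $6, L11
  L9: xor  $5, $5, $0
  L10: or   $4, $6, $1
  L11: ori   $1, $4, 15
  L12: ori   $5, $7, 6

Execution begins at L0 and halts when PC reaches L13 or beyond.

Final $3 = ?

0

  step pc=0: xor  $4, $6, $7  regs=(0,6,10,14,9,8,15,6)
  step pc=1: slti  $0, $7, 15  regs=(0,6,10,14,9,8,15,6)
  step pc=2: and  $5, $3, $7  regs=(0,6,10,14,9,6,15,6)
  step pc=3: bne  $2, $1, L11  cond=T  regs=(0,6,10,14,9,6,15,6)
  step pc=4: xor  $3, $7, $1  regs=(0,6,10,0,9,6,15,6)
  step pc=11: ori   $1, $4, 15  regs=(0,15,10,0,9,6,15,6)
  step pc=12: ori   $5, $7, 6  regs=(0,15,10,0,9,6,15,6)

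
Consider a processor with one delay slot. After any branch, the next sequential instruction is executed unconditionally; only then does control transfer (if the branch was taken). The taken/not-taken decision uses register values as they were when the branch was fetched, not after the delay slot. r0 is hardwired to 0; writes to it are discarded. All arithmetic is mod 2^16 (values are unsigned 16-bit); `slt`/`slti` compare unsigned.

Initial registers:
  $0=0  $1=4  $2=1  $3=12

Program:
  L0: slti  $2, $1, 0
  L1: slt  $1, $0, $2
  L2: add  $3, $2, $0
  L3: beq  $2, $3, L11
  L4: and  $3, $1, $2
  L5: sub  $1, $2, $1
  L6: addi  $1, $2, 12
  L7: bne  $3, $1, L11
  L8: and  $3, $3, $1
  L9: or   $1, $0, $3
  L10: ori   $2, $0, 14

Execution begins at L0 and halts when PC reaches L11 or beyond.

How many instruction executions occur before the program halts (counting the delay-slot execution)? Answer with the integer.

5

PC=0  slti  $2, $1, 0        | $0=0 $1=4 $2=0 $3=12
PC=1  slt  $1, $0, $2        | $0=0 $1=0 $2=0 $3=12
PC=2  add  $3, $2, $0        | $0=0 $1=0 $2=0 $3=0
PC=3  beq  $2, $3, L11       | $0=0 $1=0 $2=0 $3=0  [TAKEN]
PC=4  and  $3, $1, $2        | $0=0 $1=0 $2=0 $3=0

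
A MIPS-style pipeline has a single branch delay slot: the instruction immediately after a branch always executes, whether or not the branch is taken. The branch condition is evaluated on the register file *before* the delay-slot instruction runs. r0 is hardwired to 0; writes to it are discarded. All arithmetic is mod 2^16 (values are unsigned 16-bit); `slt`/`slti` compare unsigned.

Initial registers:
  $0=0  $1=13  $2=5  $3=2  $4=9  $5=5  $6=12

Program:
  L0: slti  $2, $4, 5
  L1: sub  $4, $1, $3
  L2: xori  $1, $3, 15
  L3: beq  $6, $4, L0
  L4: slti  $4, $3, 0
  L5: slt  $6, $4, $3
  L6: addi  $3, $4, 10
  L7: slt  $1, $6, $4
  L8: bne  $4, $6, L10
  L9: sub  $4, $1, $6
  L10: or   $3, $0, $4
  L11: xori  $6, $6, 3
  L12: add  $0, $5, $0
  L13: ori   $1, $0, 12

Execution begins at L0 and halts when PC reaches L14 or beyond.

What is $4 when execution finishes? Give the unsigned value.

65535

  step pc=0: slti  $2, $4, 5  regs=(0,13,0,2,9,5,12)
  step pc=1: sub  $4, $1, $3  regs=(0,13,0,2,11,5,12)
  step pc=2: xori  $1, $3, 15  regs=(0,13,0,2,11,5,12)
  step pc=3: beq  $6, $4, L0  cond=F  regs=(0,13,0,2,11,5,12)
  step pc=4: slti  $4, $3, 0  regs=(0,13,0,2,0,5,12)
  step pc=5: slt  $6, $4, $3  regs=(0,13,0,2,0,5,1)
  step pc=6: addi  $3, $4, 10  regs=(0,13,0,10,0,5,1)
  step pc=7: slt  $1, $6, $4  regs=(0,0,0,10,0,5,1)
  step pc=8: bne  $4, $6, L10  cond=T  regs=(0,0,0,10,0,5,1)
  step pc=9: sub  $4, $1, $6  regs=(0,0,0,10,65535,5,1)
  step pc=10: or   $3, $0, $4  regs=(0,0,0,65535,65535,5,1)
  step pc=11: xori  $6, $6, 3  regs=(0,0,0,65535,65535,5,2)
  step pc=12: add  $0, $5, $0  regs=(0,0,0,65535,65535,5,2)
  step pc=13: ori   $1, $0, 12  regs=(0,12,0,65535,65535,5,2)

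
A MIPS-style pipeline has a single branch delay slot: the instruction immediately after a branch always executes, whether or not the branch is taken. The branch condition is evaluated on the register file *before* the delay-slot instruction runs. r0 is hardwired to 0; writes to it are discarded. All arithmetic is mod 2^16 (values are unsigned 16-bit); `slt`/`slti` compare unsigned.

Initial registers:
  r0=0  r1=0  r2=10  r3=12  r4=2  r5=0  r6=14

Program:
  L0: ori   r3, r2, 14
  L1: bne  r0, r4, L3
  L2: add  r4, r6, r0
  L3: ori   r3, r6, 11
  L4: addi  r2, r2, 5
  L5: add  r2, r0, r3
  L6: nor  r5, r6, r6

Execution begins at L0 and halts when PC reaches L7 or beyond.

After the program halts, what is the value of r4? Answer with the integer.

14

[0] ori   r3, r2, 14  →  {r0:0, r1:0, r2:10, r3:14, r4:2, r5:0, r6:14}
[1] bne  r0, r4, L3  →  {r0:0, r1:0, r2:10, r3:14, r4:2, r5:0, r6:14}  ⟨branch taken⟩
[2] add  r4, r6, r0  →  {r0:0, r1:0, r2:10, r3:14, r4:14, r5:0, r6:14}
[3] ori   r3, r6, 11  →  {r0:0, r1:0, r2:10, r3:15, r4:14, r5:0, r6:14}
[4] addi  r2, r2, 5  →  {r0:0, r1:0, r2:15, r3:15, r4:14, r5:0, r6:14}
[5] add  r2, r0, r3  →  {r0:0, r1:0, r2:15, r3:15, r4:14, r5:0, r6:14}
[6] nor  r5, r6, r6  →  {r0:0, r1:0, r2:15, r3:15, r4:14, r5:65521, r6:14}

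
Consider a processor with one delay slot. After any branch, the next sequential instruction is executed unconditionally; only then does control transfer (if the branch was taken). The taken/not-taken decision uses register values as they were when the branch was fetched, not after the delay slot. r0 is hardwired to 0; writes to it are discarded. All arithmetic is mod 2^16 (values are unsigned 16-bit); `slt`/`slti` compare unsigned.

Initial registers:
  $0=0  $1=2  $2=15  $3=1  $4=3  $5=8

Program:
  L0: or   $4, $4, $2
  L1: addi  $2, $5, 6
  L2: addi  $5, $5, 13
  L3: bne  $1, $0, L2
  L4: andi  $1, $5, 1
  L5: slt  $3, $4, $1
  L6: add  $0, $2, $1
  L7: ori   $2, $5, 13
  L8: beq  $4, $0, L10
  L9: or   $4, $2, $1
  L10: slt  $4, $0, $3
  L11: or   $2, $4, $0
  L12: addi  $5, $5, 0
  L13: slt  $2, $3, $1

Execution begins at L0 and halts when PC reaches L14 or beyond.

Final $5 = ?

#0 or   $4, $4, $2 ; 0/2/15/1/15/8
#1 addi  $2, $5, 6 ; 0/2/14/1/15/8
#2 addi  $5, $5, 13 ; 0/2/14/1/15/21
#3 bne  $1, $0, L2 ; 0/2/14/1/15/21 ; →target
#4 andi  $1, $5, 1 ; 0/1/14/1/15/21
#2 addi  $5, $5, 13 ; 0/1/14/1/15/34
#3 bne  $1, $0, L2 ; 0/1/14/1/15/34 ; →target
#4 andi  $1, $5, 1 ; 0/0/14/1/15/34
#2 addi  $5, $5, 13 ; 0/0/14/1/15/47
#3 bne  $1, $0, L2 ; 0/0/14/1/15/47 ; →fallthru
#4 andi  $1, $5, 1 ; 0/1/14/1/15/47
#5 slt  $3, $4, $1 ; 0/1/14/0/15/47
#6 add  $0, $2, $1 ; 0/1/14/0/15/47
#7 ori   $2, $5, 13 ; 0/1/47/0/15/47
#8 beq  $4, $0, L10 ; 0/1/47/0/15/47 ; →fallthru
#9 or   $4, $2, $1 ; 0/1/47/0/47/47
#10 slt  $4, $0, $3 ; 0/1/47/0/0/47
#11 or   $2, $4, $0 ; 0/1/0/0/0/47
#12 addi  $5, $5, 0 ; 0/1/0/0/0/47
#13 slt  $2, $3, $1 ; 0/1/1/0/0/47

47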